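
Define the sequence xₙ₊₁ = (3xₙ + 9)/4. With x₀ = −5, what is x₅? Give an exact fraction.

2907/512

x₁ = (3·(−5) + 9)/4 = −3/2.
x₂ = (3·(−3/2) + 9)/4 = 9/8.
x₃ = (3·(9/8) + 9)/4 = 99/32.
x₄ = (3·(99/32) + 9)/4 = 585/128.
x₅ = (3·(585/128) + 9)/4 = 2907/512.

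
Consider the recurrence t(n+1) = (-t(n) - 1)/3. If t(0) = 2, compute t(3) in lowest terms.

t(1) = (-2 - 1)/3 = -1.
t(2) = (-(-1) - 1)/3 = 0.
t(3) = (-0 - 1)/3 = -1/3.

-1/3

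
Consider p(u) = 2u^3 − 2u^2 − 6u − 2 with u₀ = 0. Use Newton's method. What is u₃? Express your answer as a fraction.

−6877/16605

p'(u) = 6u^2 − 4u − 6.
p(0) = −2, p'(0) = −6, so u₁ = 0 − (−2)/(−6) = −1/3.
p(−1/3) = −8/27, p'(−1/3) = −4, so u₂ = (−1/3) − (−8/27)/(−4) = −11/27.
p(−11/27) = −448/19683, p'(−11/27) = −820/243, so u₃ = (−11/27) − (−448/19683)/(−820/243) = −6877/16605.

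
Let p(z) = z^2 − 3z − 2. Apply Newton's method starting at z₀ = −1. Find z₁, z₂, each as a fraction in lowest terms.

z₁ = −3/5, z₂ = −59/105

p'(z) = 2z − 3.
p(−1) = 2, p'(−1) = −5, so z₁ = (−1) − 2/(−5) = −3/5.
p(−3/5) = 4/25, p'(−3/5) = −21/5, so z₂ = (−3/5) − (4/25)/(−21/5) = −59/105.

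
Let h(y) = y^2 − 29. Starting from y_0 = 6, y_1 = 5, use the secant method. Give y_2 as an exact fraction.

59/11

h(6) = 7, h(5) = −4. y_2 = 5 − (−4)·(5 − 6)/((−4) − 7) = 59/11.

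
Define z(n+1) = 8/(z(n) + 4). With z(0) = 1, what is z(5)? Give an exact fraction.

z(1) = 8/(1 + 4) = 8/5.
z(2) = 8/(8/5 + 4) = 10/7.
z(3) = 8/(10/7 + 4) = 28/19.
z(4) = 8/(28/19 + 4) = 19/13.
z(5) = 8/(19/13 + 4) = 104/71.

104/71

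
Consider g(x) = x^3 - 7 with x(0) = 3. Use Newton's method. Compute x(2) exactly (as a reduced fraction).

591743/301401

g'(x) = 3x^2.
g(3) = 20, g'(3) = 27, so x(1) = 3 - 20/27 = 61/27.
g(61/27) = 89200/19683, g'(61/27) = 3721/243, so x(2) = (61/27) - (89200/19683)/(3721/243) = 591743/301401.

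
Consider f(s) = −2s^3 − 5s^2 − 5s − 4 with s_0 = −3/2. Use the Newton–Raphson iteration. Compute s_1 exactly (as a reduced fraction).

−25/14

f'(s) = −6s^2 − 10s − 5.
f(−3/2) = −1, f'(−3/2) = −7/2, so s_1 = (−3/2) − (−1)/(−7/2) = −25/14.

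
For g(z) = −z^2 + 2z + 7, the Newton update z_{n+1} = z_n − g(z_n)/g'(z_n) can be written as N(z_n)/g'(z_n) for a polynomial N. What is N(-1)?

g'(z) = −2z + 2.
N(z) = z·g'(z) − g(z) = z·(−2z + 2) − (−z^2 + 2z + 7) = −z^2 − 7.
N(-1) = −8.

−8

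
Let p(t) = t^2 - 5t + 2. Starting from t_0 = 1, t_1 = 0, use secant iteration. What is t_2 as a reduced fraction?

p(1) = -2, p(0) = 2. t_2 = 0 - 2·(0 - 1)/(2 - (-2)) = 1/2.

1/2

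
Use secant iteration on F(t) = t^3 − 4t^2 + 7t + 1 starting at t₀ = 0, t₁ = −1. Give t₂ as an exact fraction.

−1/12

F(0) = 1, F(−1) = −11. t₂ = (−1) − (−11)·((−1) − 0)/((−11) − 1) = −1/12.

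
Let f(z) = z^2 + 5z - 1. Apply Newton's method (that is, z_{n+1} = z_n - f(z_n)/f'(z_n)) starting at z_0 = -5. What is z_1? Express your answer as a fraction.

f'(z) = 2z + 5.
f(-5) = -1, f'(-5) = -5, so z_1 = (-5) - (-1)/(-5) = -26/5.

-26/5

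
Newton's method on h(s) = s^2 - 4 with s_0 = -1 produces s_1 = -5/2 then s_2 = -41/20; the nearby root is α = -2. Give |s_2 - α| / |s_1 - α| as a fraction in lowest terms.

1/10

s_1 - α = -5/2 - (-2) = -5/2 + 2 = -1/2, so |s_1 - α| = 1/2.
s_2 - α = -41/20 - (-2) = -41/20 + 2 = -1/20, so |s_2 - α| = 1/20.
Ratio = (1/20) / (1/2) = 1/10.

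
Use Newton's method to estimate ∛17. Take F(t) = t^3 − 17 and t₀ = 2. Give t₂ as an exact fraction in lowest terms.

F'(t) = 3t^2.
F(2) = −9, F'(2) = 12, so t₁ = 2 − (−9)/12 = 11/4.
F(11/4) = 243/64, F'(11/4) = 363/16, so t₂ = (11/4) − (243/64)/(363/16) = 625/242.

625/242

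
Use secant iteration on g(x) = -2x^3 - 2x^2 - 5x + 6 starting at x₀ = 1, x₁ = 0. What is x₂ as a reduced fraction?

g(1) = -3, g(0) = 6. x₂ = 0 - 6·(0 - 1)/(6 - (-3)) = 2/3.

2/3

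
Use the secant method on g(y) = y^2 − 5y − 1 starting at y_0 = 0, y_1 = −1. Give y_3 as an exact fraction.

−7/37

g(0) = −1, g(−1) = 5. y_2 = (−1) − 5·((−1) − 0)/(5 − (−1)) = −1/6.
g(−1) = 5, g(−1/6) = −5/36. y_3 = (−1/6) − (−5/36)·((−1/6) − (−1))/((−5/36) − 5) = −7/37.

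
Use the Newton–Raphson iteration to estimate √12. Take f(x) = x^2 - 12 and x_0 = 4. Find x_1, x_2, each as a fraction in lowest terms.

x_1 = 7/2, x_2 = 97/28

f'(x) = 2x.
f(4) = 4, f'(4) = 8, so x_1 = 4 - 4/8 = 7/2.
f(7/2) = 1/4, f'(7/2) = 7, so x_2 = (7/2) - (1/4)/7 = 97/28.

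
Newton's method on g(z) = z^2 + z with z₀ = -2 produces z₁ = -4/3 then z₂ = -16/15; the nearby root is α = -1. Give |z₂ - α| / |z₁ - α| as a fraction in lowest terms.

1/5

z₁ - α = -4/3 - (-1) = -4/3 + 1 = -1/3, so |z₁ - α| = 1/3.
z₂ - α = -16/15 - (-1) = -16/15 + 1 = -1/15, so |z₂ - α| = 1/15.
Ratio = (1/15) / (1/3) = 1/5.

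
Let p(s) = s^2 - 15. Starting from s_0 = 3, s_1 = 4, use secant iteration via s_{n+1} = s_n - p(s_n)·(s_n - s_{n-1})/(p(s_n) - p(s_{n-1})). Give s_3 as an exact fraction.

213/55

p(3) = -6, p(4) = 1. s_2 = 4 - 1·(4 - 3)/(1 - (-6)) = 27/7.
p(4) = 1, p(27/7) = -6/49. s_3 = (27/7) - (-6/49)·((27/7) - 4)/((-6/49) - 1) = 213/55.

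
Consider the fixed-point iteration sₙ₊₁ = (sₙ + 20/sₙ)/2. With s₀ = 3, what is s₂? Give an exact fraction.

1561/348

s₁ = (3 + 20/3)/2 = 29/6.
s₂ = (29/6 + 20/(29/6))/2 = 1561/348.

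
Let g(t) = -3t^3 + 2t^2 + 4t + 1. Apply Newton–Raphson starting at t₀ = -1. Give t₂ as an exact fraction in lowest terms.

g'(t) = -9t^2 + 4t + 4.
g(-1) = 2, g'(-1) = -9, so t₁ = (-1) - 2/(-9) = -7/9.
g(-7/9) = 124/243, g'(-7/9) = -41/9, so t₂ = (-7/9) - (124/243)/(-41/9) = -737/1107.

-737/1107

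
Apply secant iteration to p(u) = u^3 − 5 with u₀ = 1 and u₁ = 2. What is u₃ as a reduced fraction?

265/157

p(1) = −4, p(2) = 3. u₂ = 2 − 3·(2 − 1)/(3 − (−4)) = 11/7.
p(2) = 3, p(11/7) = −384/343. u₃ = (11/7) − (−384/343)·((11/7) − 2)/((−384/343) − 3) = 265/157.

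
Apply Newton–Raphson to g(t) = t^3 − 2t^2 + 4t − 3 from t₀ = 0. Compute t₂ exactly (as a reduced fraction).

87/86

g'(t) = 3t^2 − 4t + 4.
g(0) = −3, g'(0) = 4, so t₁ = 0 − (−3)/4 = 3/4.
g(3/4) = −45/64, g'(3/4) = 43/16, so t₂ = (3/4) − (−45/64)/(43/16) = 87/86.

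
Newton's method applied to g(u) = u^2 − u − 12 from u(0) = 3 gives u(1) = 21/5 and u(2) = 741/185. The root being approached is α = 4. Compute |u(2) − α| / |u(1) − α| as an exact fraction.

1/37

u(1) − α = 21/5 − 4 = 1/5, so |u(1) − α| = 1/5.
u(2) − α = 741/185 − 4 = 1/185, so |u(2) − α| = 1/185.
Ratio = (1/185) / (1/5) = 1/37.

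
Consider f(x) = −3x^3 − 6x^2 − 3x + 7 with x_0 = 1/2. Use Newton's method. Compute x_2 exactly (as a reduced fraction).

f'(x) = −9x^2 − 12x − 3.
f(1/2) = 29/8, f'(1/2) = −45/4, so x_1 = (1/2) − (29/8)/(−45/4) = 37/45.
f(37/45) = −36163/30375, f'(37/45) = −4264/225, so x_2 = (37/45) − (−36163/30375)/(−4264/225) = 437141/575640.

437141/575640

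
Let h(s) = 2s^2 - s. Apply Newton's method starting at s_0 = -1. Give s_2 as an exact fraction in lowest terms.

h'(s) = 4s - 1.
h(-1) = 3, h'(-1) = -5, so s_1 = (-1) - 3/(-5) = -2/5.
h(-2/5) = 18/25, h'(-2/5) = -13/5, so s_2 = (-2/5) - (18/25)/(-13/5) = -8/65.

-8/65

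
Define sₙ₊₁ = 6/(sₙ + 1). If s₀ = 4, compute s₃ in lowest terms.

66/41

s₁ = 6/(4 + 1) = 6/5.
s₂ = 6/(6/5 + 1) = 30/11.
s₃ = 6/(30/11 + 1) = 66/41.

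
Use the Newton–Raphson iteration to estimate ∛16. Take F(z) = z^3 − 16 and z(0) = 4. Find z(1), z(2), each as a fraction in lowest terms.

z(1) = 3, z(2) = 70/27

F'(z) = 3z^2.
F(4) = 48, F'(4) = 48, so z(1) = 4 − 48/48 = 3.
F(3) = 11, F'(3) = 27, so z(2) = 3 − 11/27 = 70/27.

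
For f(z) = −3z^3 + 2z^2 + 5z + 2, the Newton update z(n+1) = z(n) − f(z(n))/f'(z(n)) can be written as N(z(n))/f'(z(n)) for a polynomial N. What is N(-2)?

54

f'(z) = −9z^2 + 4z + 5.
N(z) = z·f'(z) − f(z) = z·(−9z^2 + 4z + 5) − (−3z^3 + 2z^2 + 5z + 2) = −6z^3 + 2z^2 − 2.
N(-2) = 54.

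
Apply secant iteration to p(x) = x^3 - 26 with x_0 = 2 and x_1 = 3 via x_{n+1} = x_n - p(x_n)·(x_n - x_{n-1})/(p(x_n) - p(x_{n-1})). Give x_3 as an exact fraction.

p(2) = -18, p(3) = 1. x_2 = 3 - 1·(3 - 2)/(1 - (-18)) = 56/19.
p(3) = 1, p(56/19) = -2718/6859. x_3 = (56/19) - (-2718/6859)·((56/19) - 3)/((-2718/6859) - 1) = 28370/9577.

28370/9577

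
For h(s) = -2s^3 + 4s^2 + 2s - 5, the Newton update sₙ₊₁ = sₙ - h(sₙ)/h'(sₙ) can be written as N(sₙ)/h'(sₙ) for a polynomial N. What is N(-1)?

13

h'(s) = -6s^2 + 8s + 2.
N(s) = s·h'(s) - h(s) = s·(-6s^2 + 8s + 2) - (-2s^3 + 4s^2 + 2s - 5) = -4s^3 + 4s^2 + 5.
N(-1) = 13.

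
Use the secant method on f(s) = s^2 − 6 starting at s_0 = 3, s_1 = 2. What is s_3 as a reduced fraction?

27/11

f(3) = 3, f(2) = −2. s_2 = 2 − (−2)·(2 − 3)/((−2) − 3) = 12/5.
f(2) = −2, f(12/5) = −6/25. s_3 = (12/5) − (−6/25)·((12/5) − 2)/((−6/25) − (−2)) = 27/11.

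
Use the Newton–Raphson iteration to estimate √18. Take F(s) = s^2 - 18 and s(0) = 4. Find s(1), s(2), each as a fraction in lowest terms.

F'(s) = 2s.
F(4) = -2, F'(4) = 8, so s(1) = 4 - (-2)/8 = 17/4.
F(17/4) = 1/16, F'(17/4) = 17/2, so s(2) = (17/4) - (1/16)/(17/2) = 577/136.

s(1) = 17/4, s(2) = 577/136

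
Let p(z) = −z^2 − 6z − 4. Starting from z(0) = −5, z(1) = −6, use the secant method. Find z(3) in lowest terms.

−68/13

p(−5) = 1, p(−6) = −4. z(2) = (−6) − (−4)·((−6) − (−5))/((−4) − 1) = −26/5.
p(−6) = −4, p(−26/5) = 4/25. z(3) = (−26/5) − (4/25)·((−26/5) − (−6))/((4/25) − (−4)) = −68/13.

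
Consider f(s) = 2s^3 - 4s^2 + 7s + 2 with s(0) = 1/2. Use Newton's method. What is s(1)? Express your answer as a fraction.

-5/9

f'(s) = 6s^2 - 8s + 7.
f(1/2) = 19/4, f'(1/2) = 9/2, so s(1) = (1/2) - (19/4)/(9/2) = -5/9.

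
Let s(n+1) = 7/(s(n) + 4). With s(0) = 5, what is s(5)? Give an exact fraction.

s(1) = 7/(5 + 4) = 7/9.
s(2) = 7/(7/9 + 4) = 63/43.
s(3) = 7/(63/43 + 4) = 301/235.
s(4) = 7/(301/235 + 4) = 1645/1241.
s(5) = 7/(1645/1241 + 4) = 8687/6609.

8687/6609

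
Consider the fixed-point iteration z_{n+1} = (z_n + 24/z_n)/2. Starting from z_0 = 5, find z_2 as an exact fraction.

z_1 = (5 + 24/5)/2 = 49/10.
z_2 = (49/10 + 24/(49/10))/2 = 4801/980.

4801/980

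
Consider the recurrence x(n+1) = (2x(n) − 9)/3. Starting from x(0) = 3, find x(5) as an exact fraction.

x(1) = (2·3 − 9)/3 = −1.
x(2) = (2·(−1) − 9)/3 = −11/3.
x(3) = (2·(−11/3) − 9)/3 = −49/9.
x(4) = (2·(−49/9) − 9)/3 = −179/27.
x(5) = (2·(−179/27) − 9)/3 = −601/81.

−601/81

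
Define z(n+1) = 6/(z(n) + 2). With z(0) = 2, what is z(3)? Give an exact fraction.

21/13

z(1) = 6/(2 + 2) = 3/2.
z(2) = 6/(3/2 + 2) = 12/7.
z(3) = 6/(12/7 + 2) = 21/13.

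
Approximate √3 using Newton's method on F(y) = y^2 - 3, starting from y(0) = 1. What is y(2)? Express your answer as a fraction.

7/4

F'(y) = 2y.
F(1) = -2, F'(1) = 2, so y(1) = 1 - (-2)/2 = 2.
F(2) = 1, F'(2) = 4, so y(2) = 2 - 1/4 = 7/4.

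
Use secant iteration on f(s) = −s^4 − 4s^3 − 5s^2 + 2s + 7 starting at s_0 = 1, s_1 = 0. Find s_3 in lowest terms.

f(1) = −1, f(0) = 7. s_2 = 0 − 7·(0 − 1)/(7 − (−1)) = 7/8.
f(0) = 7, f(7/8) = 6783/4096. s_3 = (7/8) − (6783/4096)·((7/8) − 0)/((6783/4096) − 7) = 3584/3127.

3584/3127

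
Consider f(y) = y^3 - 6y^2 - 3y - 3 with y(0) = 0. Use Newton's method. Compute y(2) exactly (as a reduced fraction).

f'(y) = 3y^2 - 12y - 3.
f(0) = -3, f'(0) = -3, so y(1) = 0 - (-3)/(-3) = -1.
f(-1) = -7, f'(-1) = 12, so y(2) = (-1) - (-7)/12 = -5/12.

-5/12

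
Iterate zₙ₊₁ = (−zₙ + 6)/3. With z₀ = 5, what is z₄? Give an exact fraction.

z₁ = (−5 + 6)/3 = 1/3.
z₂ = (−(1/3) + 6)/3 = 17/9.
z₃ = (−(17/9) + 6)/3 = 37/27.
z₄ = (−(37/27) + 6)/3 = 125/81.

125/81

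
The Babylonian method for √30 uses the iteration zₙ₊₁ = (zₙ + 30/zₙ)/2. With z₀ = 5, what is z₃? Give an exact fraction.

116161/21208

z₁ = (5 + 30/5)/2 = 11/2.
z₂ = (11/2 + 30/(11/2))/2 = 241/44.
z₃ = (241/44 + 30/(241/44))/2 = 116161/21208.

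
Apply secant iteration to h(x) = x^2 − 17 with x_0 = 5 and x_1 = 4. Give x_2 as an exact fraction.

37/9

h(5) = 8, h(4) = −1. x_2 = 4 − (−1)·(4 − 5)/((−1) − 8) = 37/9.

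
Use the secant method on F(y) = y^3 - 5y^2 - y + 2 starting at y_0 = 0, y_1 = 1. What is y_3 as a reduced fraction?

F(0) = 2, F(1) = -3. y_2 = 1 - (-3)·(1 - 0)/((-3) - 2) = 2/5.
F(1) = -3, F(2/5) = 108/125. y_3 = (2/5) - (108/125)·((2/5) - 1)/((108/125) - (-3)) = 86/161.

86/161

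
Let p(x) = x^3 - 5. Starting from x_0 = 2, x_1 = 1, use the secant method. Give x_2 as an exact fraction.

11/7

p(2) = 3, p(1) = -4. x_2 = 1 - (-4)·(1 - 2)/((-4) - 3) = 11/7.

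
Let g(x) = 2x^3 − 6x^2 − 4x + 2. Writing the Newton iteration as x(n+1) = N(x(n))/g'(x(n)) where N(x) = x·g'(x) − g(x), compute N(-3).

g'(x) = 6x^2 − 12x − 4.
N(x) = x·g'(x) − g(x) = x·(6x^2 − 12x − 4) − (2x^3 − 6x^2 − 4x + 2) = 4x^3 − 6x^2 − 2.
N(-3) = −164.

−164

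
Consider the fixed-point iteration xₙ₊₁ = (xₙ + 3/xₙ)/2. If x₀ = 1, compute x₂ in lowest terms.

x₁ = (1 + 3/1)/2 = 2.
x₂ = (2 + 3/2)/2 = 7/4.

7/4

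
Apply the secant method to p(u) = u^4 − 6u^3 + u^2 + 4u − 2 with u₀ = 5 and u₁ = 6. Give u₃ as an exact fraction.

12787594/2245599

p(5) = −82, p(6) = 58. u₂ = 6 − 58·(6 − 5)/(58 − (−82)) = 391/70.
p(6) = 58, p(391/70) = −495968759/24010000. u₃ = (391/70) − (−495968759/24010000)·((391/70) − 6)/((−495968759/24010000) − 58) = 12787594/2245599.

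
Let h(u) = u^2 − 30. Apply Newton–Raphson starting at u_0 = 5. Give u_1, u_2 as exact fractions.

h'(u) = 2u.
h(5) = −5, h'(5) = 10, so u_1 = 5 − (−5)/10 = 11/2.
h(11/2) = 1/4, h'(11/2) = 11, so u_2 = (11/2) − (1/4)/11 = 241/44.

u_1 = 11/2, u_2 = 241/44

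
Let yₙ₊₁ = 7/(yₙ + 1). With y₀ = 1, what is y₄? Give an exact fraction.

y₁ = 7/(1 + 1) = 7/2.
y₂ = 7/(7/2 + 1) = 14/9.
y₃ = 7/(14/9 + 1) = 63/23.
y₄ = 7/(63/23 + 1) = 161/86.

161/86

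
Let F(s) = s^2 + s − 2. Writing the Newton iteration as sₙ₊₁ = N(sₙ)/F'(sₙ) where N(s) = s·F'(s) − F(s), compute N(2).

6

F'(s) = 2s + 1.
N(s) = s·F'(s) − F(s) = s·(2s + 1) − (s^2 + s − 2) = s^2 + 2.
N(2) = 6.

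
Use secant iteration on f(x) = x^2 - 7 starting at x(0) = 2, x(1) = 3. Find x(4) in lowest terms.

971/367

f(2) = -3, f(3) = 2. x(2) = 3 - 2·(3 - 2)/(2 - (-3)) = 13/5.
f(3) = 2, f(13/5) = -6/25. x(3) = (13/5) - (-6/25)·((13/5) - 3)/((-6/25) - 2) = 37/14.
f(13/5) = -6/25, f(37/14) = -3/196. x(4) = (37/14) - (-3/196)·((37/14) - (13/5))/((-3/196) - (-6/25)) = 971/367.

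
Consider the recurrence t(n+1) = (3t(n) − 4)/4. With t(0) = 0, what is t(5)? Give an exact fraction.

t(1) = (3·0 − 4)/4 = −1.
t(2) = (3·(−1) − 4)/4 = −7/4.
t(3) = (3·(−7/4) − 4)/4 = −37/16.
t(4) = (3·(−37/16) − 4)/4 = −175/64.
t(5) = (3·(−175/64) − 4)/4 = −781/256.

−781/256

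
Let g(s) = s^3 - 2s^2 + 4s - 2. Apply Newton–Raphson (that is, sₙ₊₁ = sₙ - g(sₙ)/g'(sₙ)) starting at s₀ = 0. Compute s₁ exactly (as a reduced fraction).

g'(s) = 3s^2 - 4s + 4.
g(0) = -2, g'(0) = 4, so s₁ = 0 - (-2)/4 = 1/2.

1/2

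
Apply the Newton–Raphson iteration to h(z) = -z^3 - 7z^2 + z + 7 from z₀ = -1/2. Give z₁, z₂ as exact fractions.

z₁ = -34/29, z₂ = -326783/324133

h'(z) = -3z^2 - 14z + 1.
h(-1/2) = 39/8, h'(-1/2) = 29/4, so z₁ = (-1/2) - (39/8)/(29/4) = -34/29.
h(-34/29) = -53235/24389, h'(-34/29) = 11177/841, so z₂ = (-34/29) - (-53235/24389)/(11177/841) = -326783/324133.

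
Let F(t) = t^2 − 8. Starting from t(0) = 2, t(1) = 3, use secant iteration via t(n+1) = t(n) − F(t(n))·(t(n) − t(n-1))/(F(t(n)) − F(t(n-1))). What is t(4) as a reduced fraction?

577/204

F(2) = −4, F(3) = 1. t(2) = 3 − 1·(3 − 2)/(1 − (−4)) = 14/5.
F(3) = 1, F(14/5) = −4/25. t(3) = (14/5) − (−4/25)·((14/5) − 3)/((−4/25) − 1) = 82/29.
F(14/5) = −4/25, F(82/29) = −4/841. t(4) = (82/29) − (−4/841)·((82/29) − (14/5))/((−4/841) − (−4/25)) = 577/204.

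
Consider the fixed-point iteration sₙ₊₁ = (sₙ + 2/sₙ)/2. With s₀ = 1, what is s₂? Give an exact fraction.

17/12

s₁ = (1 + 2/1)/2 = 3/2.
s₂ = (3/2 + 2/(3/2))/2 = 17/12.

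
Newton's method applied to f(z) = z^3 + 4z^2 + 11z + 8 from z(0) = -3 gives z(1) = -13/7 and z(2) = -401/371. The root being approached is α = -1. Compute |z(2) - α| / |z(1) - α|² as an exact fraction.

z(1) - α = -13/7 - (-1) = -13/7 + 1 = -6/7, so |z(1) - α| = 6/7.
z(2) - α = -401/371 - (-1) = -401/371 + 1 = -30/371, so |z(2) - α| = 30/371.
|z(1) - α|² = 36/49.
Ratio = (30/371) / (36/49) = 35/318.

35/318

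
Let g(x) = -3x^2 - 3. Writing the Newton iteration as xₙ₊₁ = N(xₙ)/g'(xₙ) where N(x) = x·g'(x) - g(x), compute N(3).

-24

g'(x) = -6x.
N(x) = x·g'(x) - g(x) = x·(-6x) - (-3x^2 - 3) = -3x^2 + 3.
N(3) = -24.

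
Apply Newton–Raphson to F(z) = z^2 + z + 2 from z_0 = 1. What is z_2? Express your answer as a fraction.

F'(z) = 2z + 1.
F(1) = 4, F'(1) = 3, so z_1 = 1 - 4/3 = -1/3.
F(-1/3) = 16/9, F'(-1/3) = 1/3, so z_2 = (-1/3) - (16/9)/(1/3) = -17/3.

-17/3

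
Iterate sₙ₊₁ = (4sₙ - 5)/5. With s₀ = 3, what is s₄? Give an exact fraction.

s₁ = (4·3 - 5)/5 = 7/5.
s₂ = (4·(7/5) - 5)/5 = 3/25.
s₃ = (4·(3/25) - 5)/5 = -113/125.
s₄ = (4·(-113/125) - 5)/5 = -1077/625.

-1077/625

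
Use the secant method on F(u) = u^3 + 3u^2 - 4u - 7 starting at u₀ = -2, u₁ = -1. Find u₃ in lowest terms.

F(-2) = 5, F(-1) = -1. u₂ = (-1) - (-1)·((-1) - (-2))/((-1) - 5) = -7/6.
F(-1) = -1, F(-7/6) = 35/216. u₃ = (-7/6) - (35/216)·((-7/6) - (-1))/((35/216) - (-1)) = -287/251.

-287/251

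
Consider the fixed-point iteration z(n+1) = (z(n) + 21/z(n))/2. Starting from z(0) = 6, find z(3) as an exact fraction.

970993/211888

z(1) = (6 + 21/6)/2 = 19/4.
z(2) = (19/4 + 21/(19/4))/2 = 697/152.
z(3) = (697/152 + 21/(697/152))/2 = 970993/211888.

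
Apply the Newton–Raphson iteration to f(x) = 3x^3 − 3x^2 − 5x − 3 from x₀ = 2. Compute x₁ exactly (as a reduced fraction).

39/19

f'(x) = 9x^2 − 6x − 5.
f(2) = −1, f'(2) = 19, so x₁ = 2 − (−1)/19 = 39/19.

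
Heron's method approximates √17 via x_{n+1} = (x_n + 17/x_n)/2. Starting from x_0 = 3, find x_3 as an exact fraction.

25889/6279

x_1 = (3 + 17/3)/2 = 13/3.
x_2 = (13/3 + 17/(13/3))/2 = 161/39.
x_3 = (161/39 + 17/(161/39))/2 = 25889/6279.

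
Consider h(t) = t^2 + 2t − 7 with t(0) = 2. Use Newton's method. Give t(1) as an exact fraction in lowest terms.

h'(t) = 2t + 2.
h(2) = 1, h'(2) = 6, so t(1) = 2 − 1/6 = 11/6.

11/6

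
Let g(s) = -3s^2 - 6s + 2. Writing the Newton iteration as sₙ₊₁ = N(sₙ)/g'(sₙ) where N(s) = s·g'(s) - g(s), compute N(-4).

g'(s) = -6s - 6.
N(s) = s·g'(s) - g(s) = s·(-6s - 6) - (-3s^2 - 6s + 2) = -3s^2 - 2.
N(-4) = -50.

-50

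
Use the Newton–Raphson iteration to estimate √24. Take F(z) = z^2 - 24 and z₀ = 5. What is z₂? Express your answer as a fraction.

F'(z) = 2z.
F(5) = 1, F'(5) = 10, so z₁ = 5 - 1/10 = 49/10.
F(49/10) = 1/100, F'(49/10) = 49/5, so z₂ = (49/10) - (1/100)/(49/5) = 4801/980.

4801/980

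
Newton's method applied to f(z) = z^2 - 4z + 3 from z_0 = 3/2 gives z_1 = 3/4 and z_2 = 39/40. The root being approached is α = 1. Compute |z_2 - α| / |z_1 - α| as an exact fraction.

1/10

z_1 - α = 3/4 - 1 = -1/4, so |z_1 - α| = 1/4.
z_2 - α = 39/40 - 1 = -1/40, so |z_2 - α| = 1/40.
Ratio = (1/40) / (1/4) = 1/10.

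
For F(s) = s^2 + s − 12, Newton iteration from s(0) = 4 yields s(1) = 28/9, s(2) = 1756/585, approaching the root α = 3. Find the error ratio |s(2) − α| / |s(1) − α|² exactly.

9/65

s(1) − α = 28/9 − 3 = 1/9, so |s(1) − α| = 1/9.
s(2) − α = 1756/585 − 3 = 1/585, so |s(2) − α| = 1/585.
|s(1) − α|² = 1/81.
Ratio = (1/585) / (1/81) = 9/65.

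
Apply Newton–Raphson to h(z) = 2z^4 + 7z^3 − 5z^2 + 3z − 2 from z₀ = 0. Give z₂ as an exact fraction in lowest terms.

h'(z) = 8z^3 + 21z^2 − 10z + 3.
h(0) = −2, h'(0) = 3, so z₁ = 0 − (−2)/3 = 2/3.
h(2/3) = 20/81, h'(2/3) = 217/27, so z₂ = (2/3) − (20/81)/(217/27) = 138/217.

138/217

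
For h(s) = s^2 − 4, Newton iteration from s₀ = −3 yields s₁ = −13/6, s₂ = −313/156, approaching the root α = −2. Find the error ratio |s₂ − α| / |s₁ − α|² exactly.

3/13

s₁ − α = −13/6 − (−2) = −13/6 + 2 = −1/6, so |s₁ − α| = 1/6.
s₂ − α = −313/156 − (−2) = −313/156 + 2 = −1/156, so |s₂ − α| = 1/156.
|s₁ − α|² = 1/36.
Ratio = (1/156) / (1/36) = 3/13.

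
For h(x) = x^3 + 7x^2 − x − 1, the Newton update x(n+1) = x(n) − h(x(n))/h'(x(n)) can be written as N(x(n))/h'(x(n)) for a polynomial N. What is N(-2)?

h'(x) = 3x^2 + 14x − 1.
N(x) = x·h'(x) − h(x) = x·(3x^2 + 14x − 1) − (x^3 + 7x^2 − x − 1) = 2x^3 + 7x^2 + 1.
N(-2) = 13.

13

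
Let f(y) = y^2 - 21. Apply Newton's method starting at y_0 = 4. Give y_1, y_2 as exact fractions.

y_1 = 37/8, y_2 = 2713/592

f'(y) = 2y.
f(4) = -5, f'(4) = 8, so y_1 = 4 - (-5)/8 = 37/8.
f(37/8) = 25/64, f'(37/8) = 37/4, so y_2 = (37/8) - (25/64)/(37/4) = 2713/592.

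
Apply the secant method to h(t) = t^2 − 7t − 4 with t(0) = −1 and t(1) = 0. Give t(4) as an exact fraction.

−128/241

h(−1) = 4, h(0) = −4. t(2) = 0 − (−4)·(0 − (−1))/((−4) − 4) = −1/2.
h(0) = −4, h(−1/2) = −1/4. t(3) = (−1/2) − (−1/4)·((−1/2) − 0)/((−1/4) − (−4)) = −8/15.
h(−1/2) = −1/4, h(−8/15) = 4/225. t(4) = (−8/15) − (4/225)·((−8/15) − (−1/2))/((4/225) − (−1/4)) = −128/241.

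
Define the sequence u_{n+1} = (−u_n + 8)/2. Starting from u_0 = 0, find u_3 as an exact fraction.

3

u_1 = (−0 + 8)/2 = 4.
u_2 = (−4 + 8)/2 = 2.
u_3 = (−2 + 8)/2 = 3.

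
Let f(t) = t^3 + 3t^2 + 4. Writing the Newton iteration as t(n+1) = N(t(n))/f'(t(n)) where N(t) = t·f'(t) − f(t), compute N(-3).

f'(t) = 3t^2 + 6t.
N(t) = t·f'(t) − f(t) = t·(3t^2 + 6t) − (t^3 + 3t^2 + 4) = 2t^3 + 3t^2 − 4.
N(-3) = −31.

−31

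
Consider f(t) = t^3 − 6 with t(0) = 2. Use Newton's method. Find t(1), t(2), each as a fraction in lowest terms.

f'(t) = 3t^2.
f(2) = 2, f'(2) = 12, so t(1) = 2 − 2/12 = 11/6.
f(11/6) = 35/216, f'(11/6) = 121/12, so t(2) = (11/6) − (35/216)/(121/12) = 1979/1089.

t(1) = 11/6, t(2) = 1979/1089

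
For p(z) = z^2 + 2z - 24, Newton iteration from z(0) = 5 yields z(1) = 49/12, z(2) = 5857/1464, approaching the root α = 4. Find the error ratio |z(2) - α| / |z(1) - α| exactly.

1/122

z(1) - α = 49/12 - 4 = 1/12, so |z(1) - α| = 1/12.
z(2) - α = 5857/1464 - 4 = 1/1464, so |z(2) - α| = 1/1464.
Ratio = (1/1464) / (1/12) = 1/122.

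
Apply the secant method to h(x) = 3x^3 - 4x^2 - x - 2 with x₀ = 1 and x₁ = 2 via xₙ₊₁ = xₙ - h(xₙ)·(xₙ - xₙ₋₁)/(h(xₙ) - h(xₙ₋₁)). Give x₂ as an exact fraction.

h(1) = -4, h(2) = 4. x₂ = 2 - 4·(2 - 1)/(4 - (-4)) = 3/2.

3/2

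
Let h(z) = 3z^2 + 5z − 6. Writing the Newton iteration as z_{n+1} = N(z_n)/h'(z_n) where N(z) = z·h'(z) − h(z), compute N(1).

9

h'(z) = 6z + 5.
N(z) = z·h'(z) − h(z) = z·(6z + 5) − (3z^2 + 5z − 6) = 3z^2 + 6.
N(1) = 9.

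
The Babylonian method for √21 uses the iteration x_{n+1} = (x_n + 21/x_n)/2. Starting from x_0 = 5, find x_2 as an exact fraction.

x_1 = (5 + 21/5)/2 = 23/5.
x_2 = (23/5 + 21/(23/5))/2 = 527/115.

527/115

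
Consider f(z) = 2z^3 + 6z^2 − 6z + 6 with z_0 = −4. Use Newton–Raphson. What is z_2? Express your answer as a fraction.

f'(z) = 6z^2 + 12z − 6.
f(−4) = −2, f'(−4) = 42, so z_1 = (−4) − (−2)/42 = −83/21.
f(−83/21) = −376/9261, f'(−83/21) = 5924/147, so z_2 = (−83/21) − (−376/9261)/(5924/147) = −368675/93303.

−368675/93303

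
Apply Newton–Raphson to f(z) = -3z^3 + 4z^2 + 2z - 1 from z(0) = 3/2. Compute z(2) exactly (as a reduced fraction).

229801/141975

f'(z) = -9z^2 + 8z + 2.
f(3/2) = 7/8, f'(3/2) = -25/4, so z(1) = (3/2) - (7/8)/(-25/4) = 41/25.
f(41/25) = -3038/15625, f'(41/25) = -5679/625, so z(2) = (41/25) - (-3038/15625)/(-5679/625) = 229801/141975.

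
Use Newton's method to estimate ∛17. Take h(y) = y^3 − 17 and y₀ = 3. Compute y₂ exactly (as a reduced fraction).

1050433/408321

h'(y) = 3y^2.
h(3) = 10, h'(3) = 27, so y₁ = 3 − 10/27 = 71/27.
h(71/27) = 23300/19683, h'(71/27) = 5041/243, so y₂ = (71/27) − (23300/19683)/(5041/243) = 1050433/408321.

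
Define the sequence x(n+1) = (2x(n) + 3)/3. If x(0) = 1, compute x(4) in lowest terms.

x(1) = (2·1 + 3)/3 = 5/3.
x(2) = (2·(5/3) + 3)/3 = 19/9.
x(3) = (2·(19/9) + 3)/3 = 65/27.
x(4) = (2·(65/27) + 3)/3 = 211/81.

211/81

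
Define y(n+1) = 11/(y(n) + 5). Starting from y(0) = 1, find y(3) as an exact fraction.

y(1) = 11/(1 + 5) = 11/6.
y(2) = 11/(11/6 + 5) = 66/41.
y(3) = 11/(66/41 + 5) = 451/271.

451/271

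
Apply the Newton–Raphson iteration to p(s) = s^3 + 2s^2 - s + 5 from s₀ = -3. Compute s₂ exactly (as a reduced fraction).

p'(s) = 3s^2 + 4s - 1.
p(-3) = -1, p'(-3) = 14, so s₁ = (-3) - (-1)/14 = -41/14.
p(-41/14) = -97/2744, p'(-41/14) = 2551/196, so s₂ = (-41/14) - (-97/2744)/(2551/196) = -52247/17857.

-52247/17857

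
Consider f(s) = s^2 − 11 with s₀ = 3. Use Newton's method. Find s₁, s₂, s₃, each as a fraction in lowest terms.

f'(s) = 2s.
f(3) = −2, f'(3) = 6, so s₁ = 3 − (−2)/6 = 10/3.
f(10/3) = 1/9, f'(10/3) = 20/3, so s₂ = (10/3) − (1/9)/(20/3) = 199/60.
f(199/60) = 1/3600, f'(199/60) = 199/30, so s₃ = (199/60) − (1/3600)/(199/30) = 79201/23880.

s₁ = 10/3, s₂ = 199/60, s₃ = 79201/23880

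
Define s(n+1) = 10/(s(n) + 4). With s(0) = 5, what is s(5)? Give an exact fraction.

s(1) = 10/(5 + 4) = 10/9.
s(2) = 10/(10/9 + 4) = 45/23.
s(3) = 10/(45/23 + 4) = 230/137.
s(4) = 10/(230/137 + 4) = 685/389.
s(5) = 10/(685/389 + 4) = 3890/2241.

3890/2241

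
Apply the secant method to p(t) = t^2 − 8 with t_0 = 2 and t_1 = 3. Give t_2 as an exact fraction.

14/5

p(2) = −4, p(3) = 1. t_2 = 3 − 1·(3 − 2)/(1 − (−4)) = 14/5.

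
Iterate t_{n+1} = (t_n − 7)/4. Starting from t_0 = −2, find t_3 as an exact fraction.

t_1 = ((−2) − 7)/4 = −9/4.
t_2 = ((−9/4) − 7)/4 = −37/16.
t_3 = ((−37/16) − 7)/4 = −149/64.

−149/64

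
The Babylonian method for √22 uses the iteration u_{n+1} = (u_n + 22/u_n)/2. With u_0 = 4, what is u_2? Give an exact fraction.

u_1 = (4 + 22/4)/2 = 19/4.
u_2 = (19/4 + 22/(19/4))/2 = 713/152.

713/152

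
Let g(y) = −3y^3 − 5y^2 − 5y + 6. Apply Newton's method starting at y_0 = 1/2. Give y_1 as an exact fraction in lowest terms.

32/49

g'(y) = −9y^2 − 10y − 5.
g(1/2) = 15/8, g'(1/2) = −49/4, so y_1 = (1/2) − (15/8)/(−49/4) = 32/49.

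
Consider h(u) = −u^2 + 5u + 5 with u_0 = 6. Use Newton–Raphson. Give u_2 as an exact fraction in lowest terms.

h'(u) = −2u + 5.
h(6) = −1, h'(6) = −7, so u_1 = 6 − (−1)/(−7) = 41/7.
h(41/7) = −1/49, h'(41/7) = −47/7, so u_2 = (41/7) − (−1/49)/(−47/7) = 1926/329.

1926/329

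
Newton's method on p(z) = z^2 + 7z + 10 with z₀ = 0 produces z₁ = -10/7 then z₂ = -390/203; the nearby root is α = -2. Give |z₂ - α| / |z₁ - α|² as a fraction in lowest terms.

7/29

z₁ - α = -10/7 - (-2) = -10/7 + 2 = 4/7, so |z₁ - α| = 4/7.
z₂ - α = -390/203 - (-2) = -390/203 + 2 = 16/203, so |z₂ - α| = 16/203.
|z₁ - α|² = 16/49.
Ratio = (16/203) / (16/49) = 7/29.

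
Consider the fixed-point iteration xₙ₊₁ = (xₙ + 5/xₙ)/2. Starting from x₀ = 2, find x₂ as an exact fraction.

161/72

x₁ = (2 + 5/2)/2 = 9/4.
x₂ = (9/4 + 5/(9/4))/2 = 161/72.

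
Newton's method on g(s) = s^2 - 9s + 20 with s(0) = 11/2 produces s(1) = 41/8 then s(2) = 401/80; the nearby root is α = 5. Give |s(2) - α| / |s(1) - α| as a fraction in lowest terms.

1/10

s(1) - α = 41/8 - 5 = 1/8, so |s(1) - α| = 1/8.
s(2) - α = 401/80 - 5 = 1/80, so |s(2) - α| = 1/80.
Ratio = (1/80) / (1/8) = 1/10.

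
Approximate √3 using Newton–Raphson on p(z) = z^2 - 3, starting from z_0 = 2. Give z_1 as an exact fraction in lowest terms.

p'(z) = 2z.
p(2) = 1, p'(2) = 4, so z_1 = 2 - 1/4 = 7/4.

7/4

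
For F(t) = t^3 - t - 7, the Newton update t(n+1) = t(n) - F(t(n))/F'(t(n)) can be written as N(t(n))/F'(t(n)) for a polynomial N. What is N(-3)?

-47

F'(t) = 3t^2 - 1.
N(t) = t·F'(t) - F(t) = t·(3t^2 - 1) - (t^3 - t - 7) = 2t^3 + 7.
N(-3) = -47.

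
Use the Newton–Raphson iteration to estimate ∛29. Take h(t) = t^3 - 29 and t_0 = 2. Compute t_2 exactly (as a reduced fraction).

4303/1350

h'(t) = 3t^2.
h(2) = -21, h'(2) = 12, so t_1 = 2 - (-21)/12 = 15/4.
h(15/4) = 1519/64, h'(15/4) = 675/16, so t_2 = (15/4) - (1519/64)/(675/16) = 4303/1350.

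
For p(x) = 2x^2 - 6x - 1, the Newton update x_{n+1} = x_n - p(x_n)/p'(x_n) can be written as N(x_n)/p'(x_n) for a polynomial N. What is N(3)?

p'(x) = 4x - 6.
N(x) = x·p'(x) - p(x) = x·(4x - 6) - (2x^2 - 6x - 1) = 2x^2 + 1.
N(3) = 19.

19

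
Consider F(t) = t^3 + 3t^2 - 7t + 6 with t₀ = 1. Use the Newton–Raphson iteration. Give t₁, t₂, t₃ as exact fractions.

F'(t) = 3t^2 + 6t - 7.
F(1) = 3, F'(1) = 2, so t₁ = 1 - 3/2 = -1/2.
F(-1/2) = 81/8, F'(-1/2) = -37/4, so t₂ = (-1/2) - (81/8)/(-37/4) = 22/37.
F(22/37) = 157464/50653, F'(22/37) = -3247/1369, so t₃ = (22/37) - (157464/50653)/(-3247/1369) = 228898/120139.

t₁ = -1/2, t₂ = 22/37, t₃ = 228898/120139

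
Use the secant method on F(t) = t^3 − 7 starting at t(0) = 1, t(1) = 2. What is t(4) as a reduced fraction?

99535299/52030837

F(1) = −6, F(2) = 1. t(2) = 2 − 1·(2 − 1)/(1 − (−6)) = 13/7.
F(2) = 1, F(13/7) = −204/343. t(3) = (13/7) − (−204/343)·((13/7) − 2)/((−204/343) − 1) = 1045/547.
F(13/7) = −204/343, F(1045/547) = −4505136/163667323. t(4) = (1045/547) − (−4505136/163667323)·((1045/547) − (13/7))/((−4505136/163667323) − (−204/343)) = 99535299/52030837.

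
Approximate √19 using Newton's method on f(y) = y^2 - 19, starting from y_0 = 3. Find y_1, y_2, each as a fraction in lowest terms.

y_1 = 14/3, y_2 = 367/84

f'(y) = 2y.
f(3) = -10, f'(3) = 6, so y_1 = 3 - (-10)/6 = 14/3.
f(14/3) = 25/9, f'(14/3) = 28/3, so y_2 = (14/3) - (25/9)/(28/3) = 367/84.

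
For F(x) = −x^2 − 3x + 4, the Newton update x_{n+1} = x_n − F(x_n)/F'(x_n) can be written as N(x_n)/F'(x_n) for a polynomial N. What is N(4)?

−20

F'(x) = −2x − 3.
N(x) = x·F'(x) − F(x) = x·(−2x − 3) − (−x^2 − 3x + 4) = −x^2 − 4.
N(4) = −20.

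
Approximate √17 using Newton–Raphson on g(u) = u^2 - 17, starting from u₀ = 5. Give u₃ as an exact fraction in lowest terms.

187457/45465

g'(u) = 2u.
g(5) = 8, g'(5) = 10, so u₁ = 5 - 8/10 = 21/5.
g(21/5) = 16/25, g'(21/5) = 42/5, so u₂ = (21/5) - (16/25)/(42/5) = 433/105.
g(433/105) = 64/11025, g'(433/105) = 866/105, so u₃ = (433/105) - (64/11025)/(866/105) = 187457/45465.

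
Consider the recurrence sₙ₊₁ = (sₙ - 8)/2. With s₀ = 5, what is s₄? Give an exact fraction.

-115/16

s₁ = (5 - 8)/2 = -3/2.
s₂ = ((-3/2) - 8)/2 = -19/4.
s₃ = ((-19/4) - 8)/2 = -51/8.
s₄ = ((-51/8) - 8)/2 = -115/16.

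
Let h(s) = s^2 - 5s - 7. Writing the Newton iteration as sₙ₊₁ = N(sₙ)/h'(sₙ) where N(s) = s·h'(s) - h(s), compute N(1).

h'(s) = 2s - 5.
N(s) = s·h'(s) - h(s) = s·(2s - 5) - (s^2 - 5s - 7) = s^2 + 7.
N(1) = 8.

8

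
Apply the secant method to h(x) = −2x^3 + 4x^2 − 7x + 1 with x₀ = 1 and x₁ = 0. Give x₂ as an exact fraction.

h(1) = −4, h(0) = 1. x₂ = 0 − 1·(0 − 1)/(1 − (−4)) = 1/5.

1/5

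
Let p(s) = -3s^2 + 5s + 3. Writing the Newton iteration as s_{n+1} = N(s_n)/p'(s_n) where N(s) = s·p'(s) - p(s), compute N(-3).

p'(s) = -6s + 5.
N(s) = s·p'(s) - p(s) = s·(-6s + 5) - (-3s^2 + 5s + 3) = -3s^2 - 3.
N(-3) = -30.

-30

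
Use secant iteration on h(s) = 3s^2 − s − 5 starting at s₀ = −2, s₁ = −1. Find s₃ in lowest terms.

h(−2) = 9, h(−1) = −1. s₂ = (−1) − (−1)·((−1) − (−2))/((−1) − 9) = −11/10.
h(−1) = −1, h(−11/10) = −27/100. s₃ = (−11/10) − (−27/100)·((−11/10) − (−1))/((−27/100) − (−1)) = −83/73.

−83/73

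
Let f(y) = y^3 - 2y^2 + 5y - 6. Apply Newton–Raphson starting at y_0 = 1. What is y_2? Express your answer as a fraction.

f'(y) = 3y^2 - 4y + 5.
f(1) = -2, f'(1) = 4, so y_1 = 1 - (-2)/4 = 3/2.
f(3/2) = 3/8, f'(3/2) = 23/4, so y_2 = (3/2) - (3/8)/(23/4) = 33/23.

33/23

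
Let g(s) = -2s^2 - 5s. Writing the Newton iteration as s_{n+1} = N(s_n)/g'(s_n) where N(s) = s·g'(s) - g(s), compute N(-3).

-18

g'(s) = -4s - 5.
N(s) = s·g'(s) - g(s) = s·(-4s - 5) - (-2s^2 - 5s) = -2s^2.
N(-3) = -18.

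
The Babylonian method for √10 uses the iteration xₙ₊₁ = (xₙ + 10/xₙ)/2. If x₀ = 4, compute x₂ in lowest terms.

329/104

x₁ = (4 + 10/4)/2 = 13/4.
x₂ = (13/4 + 10/(13/4))/2 = 329/104.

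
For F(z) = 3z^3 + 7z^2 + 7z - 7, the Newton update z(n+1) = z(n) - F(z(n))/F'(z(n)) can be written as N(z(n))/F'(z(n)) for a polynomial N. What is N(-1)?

8

F'(z) = 9z^2 + 14z + 7.
N(z) = z·F'(z) - F(z) = z·(9z^2 + 14z + 7) - (3z^3 + 7z^2 + 7z - 7) = 6z^3 + 7z^2 + 7.
N(-1) = 8.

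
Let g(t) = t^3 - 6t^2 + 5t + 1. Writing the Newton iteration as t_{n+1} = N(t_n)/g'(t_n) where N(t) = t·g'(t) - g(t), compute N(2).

-9

g'(t) = 3t^2 - 12t + 5.
N(t) = t·g'(t) - g(t) = t·(3t^2 - 12t + 5) - (t^3 - 6t^2 + 5t + 1) = 2t^3 - 6t^2 - 1.
N(2) = -9.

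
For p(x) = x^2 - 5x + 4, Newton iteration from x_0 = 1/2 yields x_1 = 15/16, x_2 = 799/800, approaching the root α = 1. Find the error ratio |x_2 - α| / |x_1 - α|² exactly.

8/25

x_1 - α = 15/16 - 1 = -1/16, so |x_1 - α| = 1/16.
x_2 - α = 799/800 - 1 = -1/800, so |x_2 - α| = 1/800.
|x_1 - α|² = 1/256.
Ratio = (1/800) / (1/256) = 8/25.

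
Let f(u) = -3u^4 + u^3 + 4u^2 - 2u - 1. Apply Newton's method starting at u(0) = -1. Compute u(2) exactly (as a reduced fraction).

-331/290

f'(u) = -12u^3 + 3u^2 + 8u - 2.
f(-1) = 1, f'(-1) = 5, so u(1) = (-1) - 1/5 = -6/5.
f(-6/5) = -493/625, f'(-6/5) = 1682/125, so u(2) = (-6/5) - (-493/625)/(1682/125) = -331/290.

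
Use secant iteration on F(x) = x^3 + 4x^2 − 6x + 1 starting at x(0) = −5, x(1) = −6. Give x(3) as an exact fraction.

−372619/71909

F(−5) = 6, F(−6) = −35. x(2) = (−6) − (−35)·((−6) − (−5))/((−35) − 6) = −211/41.
F(−6) = −35, F(−211/41) = 104580/68921. x(3) = (−211/41) − (104580/68921)·((−211/41) − (−6))/((104580/68921) − (−35)) = −372619/71909.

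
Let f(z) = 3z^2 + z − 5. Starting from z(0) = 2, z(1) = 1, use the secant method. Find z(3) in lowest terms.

83/73

f(2) = 9, f(1) = −1. z(2) = 1 − (−1)·(1 − 2)/((−1) − 9) = 11/10.
f(1) = −1, f(11/10) = −27/100. z(3) = (11/10) − (−27/100)·((11/10) − 1)/((−27/100) − (−1)) = 83/73.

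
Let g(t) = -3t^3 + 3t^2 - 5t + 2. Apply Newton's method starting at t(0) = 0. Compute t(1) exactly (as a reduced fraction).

2/5

g'(t) = -9t^2 + 6t - 5.
g(0) = 2, g'(0) = -5, so t(1) = 0 - 2/(-5) = 2/5.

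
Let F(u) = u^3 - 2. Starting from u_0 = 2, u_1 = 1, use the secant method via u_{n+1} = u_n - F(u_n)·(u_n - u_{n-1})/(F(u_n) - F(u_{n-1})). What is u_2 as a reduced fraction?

8/7

F(2) = 6, F(1) = -1. u_2 = 1 - (-1)·(1 - 2)/((-1) - 6) = 8/7.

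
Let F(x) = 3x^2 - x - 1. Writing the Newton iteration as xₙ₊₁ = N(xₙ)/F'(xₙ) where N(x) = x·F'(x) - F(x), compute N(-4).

49

F'(x) = 6x - 1.
N(x) = x·F'(x) - F(x) = x·(6x - 1) - (3x^2 - x - 1) = 3x^2 + 1.
N(-4) = 49.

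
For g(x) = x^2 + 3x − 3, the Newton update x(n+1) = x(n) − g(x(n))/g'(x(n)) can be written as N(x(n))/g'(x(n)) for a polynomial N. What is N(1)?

4

g'(x) = 2x + 3.
N(x) = x·g'(x) − g(x) = x·(2x + 3) − (x^2 + 3x − 3) = x^2 + 3.
N(1) = 4.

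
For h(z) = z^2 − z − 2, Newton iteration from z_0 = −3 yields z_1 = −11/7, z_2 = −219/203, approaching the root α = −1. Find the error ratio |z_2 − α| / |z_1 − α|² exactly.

7/29

z_1 − α = −11/7 − (−1) = −11/7 + 1 = −4/7, so |z_1 − α| = 4/7.
z_2 − α = −219/203 − (−1) = −219/203 + 1 = −16/203, so |z_2 − α| = 16/203.
|z_1 − α|² = 16/49.
Ratio = (16/203) / (16/49) = 7/29.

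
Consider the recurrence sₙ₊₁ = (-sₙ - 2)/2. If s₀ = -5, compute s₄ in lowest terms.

-15/16

s₁ = (-(-5) - 2)/2 = 3/2.
s₂ = (-(3/2) - 2)/2 = -7/4.
s₃ = (-(-7/4) - 2)/2 = -1/8.
s₄ = (-(-1/8) - 2)/2 = -15/16.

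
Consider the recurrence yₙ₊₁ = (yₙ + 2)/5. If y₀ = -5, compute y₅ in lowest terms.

y₁ = ((-5) + 2)/5 = -3/5.
y₂ = ((-3/5) + 2)/5 = 7/25.
y₃ = ((7/25) + 2)/5 = 57/125.
y₄ = ((57/125) + 2)/5 = 307/625.
y₅ = ((307/625) + 2)/5 = 1557/3125.

1557/3125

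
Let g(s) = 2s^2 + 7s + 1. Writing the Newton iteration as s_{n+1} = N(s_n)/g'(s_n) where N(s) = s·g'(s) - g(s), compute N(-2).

7

g'(s) = 4s + 7.
N(s) = s·g'(s) - g(s) = s·(4s + 7) - (2s^2 + 7s + 1) = 2s^2 - 1.
N(-2) = 7.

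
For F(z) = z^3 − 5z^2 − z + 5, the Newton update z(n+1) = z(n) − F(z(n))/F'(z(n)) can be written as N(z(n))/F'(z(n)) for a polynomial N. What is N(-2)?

F'(z) = 3z^2 − 10z − 1.
N(z) = z·F'(z) − F(z) = z·(3z^2 − 10z − 1) − (z^3 − 5z^2 − z + 5) = 2z^3 − 5z^2 − 5.
N(-2) = −41.

−41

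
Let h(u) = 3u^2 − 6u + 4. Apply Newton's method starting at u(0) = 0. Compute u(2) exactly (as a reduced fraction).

h'(u) = 6u − 6.
h(0) = 4, h'(0) = −6, so u(1) = 0 − 4/(−6) = 2/3.
h(2/3) = 4/3, h'(2/3) = −2, so u(2) = (2/3) − (4/3)/(−2) = 4/3.

4/3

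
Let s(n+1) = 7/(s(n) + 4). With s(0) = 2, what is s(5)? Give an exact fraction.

6167/4686

s(1) = 7/(2 + 4) = 7/6.
s(2) = 7/(7/6 + 4) = 42/31.
s(3) = 7/(42/31 + 4) = 217/166.
s(4) = 7/(217/166 + 4) = 1162/881.
s(5) = 7/(1162/881 + 4) = 6167/4686.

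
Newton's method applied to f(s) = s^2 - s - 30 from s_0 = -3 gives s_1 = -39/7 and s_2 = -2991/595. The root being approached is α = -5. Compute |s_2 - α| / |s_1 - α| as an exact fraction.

4/85

s_1 - α = -39/7 - (-5) = -39/7 + 5 = -4/7, so |s_1 - α| = 4/7.
s_2 - α = -2991/595 - (-5) = -2991/595 + 5 = -16/595, so |s_2 - α| = 16/595.
Ratio = (16/595) / (4/7) = 4/85.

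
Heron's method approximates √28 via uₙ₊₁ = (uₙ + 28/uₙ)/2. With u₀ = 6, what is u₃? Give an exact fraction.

u₁ = (6 + 28/6)/2 = 16/3.
u₂ = (16/3 + 28/(16/3))/2 = 127/24.
u₃ = (127/24 + 28/(127/24))/2 = 32257/6096.

32257/6096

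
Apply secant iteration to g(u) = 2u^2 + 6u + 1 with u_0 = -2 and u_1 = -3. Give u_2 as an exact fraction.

g(-2) = -3, g(-3) = 1. u_2 = (-3) - 1·((-3) - (-2))/(1 - (-3)) = -11/4.

-11/4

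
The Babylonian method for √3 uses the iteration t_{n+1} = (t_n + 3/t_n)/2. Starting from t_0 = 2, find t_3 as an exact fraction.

18817/10864

t_1 = (2 + 3/2)/2 = 7/4.
t_2 = (7/4 + 3/(7/4))/2 = 97/56.
t_3 = (97/56 + 3/(97/56))/2 = 18817/10864.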